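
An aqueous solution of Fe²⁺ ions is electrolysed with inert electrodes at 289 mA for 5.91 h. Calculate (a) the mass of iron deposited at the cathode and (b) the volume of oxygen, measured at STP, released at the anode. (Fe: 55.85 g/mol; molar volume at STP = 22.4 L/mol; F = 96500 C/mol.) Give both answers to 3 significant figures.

Q = 0.289 × 21276 = 6149 C; n(e⁻) = 6149 / 96500 = 0.06372 mol
Cathode: Fe²⁺ + 2e⁻ → Fe → n(Fe) = 0.06372/2 = 0.03186 mol → 1.78 g
Anode: 2H₂O → O₂ + 4H⁺ + 4e⁻ → n(O₂) = 0.06372/4 = 0.01593 mol → 0.357 L

1.78 g Fe; 0.357 L O₂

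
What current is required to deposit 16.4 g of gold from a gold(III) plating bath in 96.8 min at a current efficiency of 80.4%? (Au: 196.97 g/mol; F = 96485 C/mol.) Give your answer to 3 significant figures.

n(Au) = 16.4 / 196.97 = 0.08326 mol
Au³⁺ + 3e⁻ → Au, so n(e⁻) = 3 × 0.08326 = 0.2498 mol
Q = 0.2498 × 96485 / 0.804 = 29980 C
I = Q / t = 29980 / 5808 s = 5.16 A

5.16 A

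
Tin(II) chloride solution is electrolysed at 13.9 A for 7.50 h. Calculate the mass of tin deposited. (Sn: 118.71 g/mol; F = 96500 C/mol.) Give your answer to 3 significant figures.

Charge passed = 13.9 × 27000 = 3.753×10^5 C
Moles of electrons = 3.753×10^5 / 96500 = 3.889 mol
Sn²⁺ + 2e⁻ → Sn, so n(Sn) = 3.889 / 2 = 1.945 mol
m = 1.945 × 118.71 = 231 g

231 g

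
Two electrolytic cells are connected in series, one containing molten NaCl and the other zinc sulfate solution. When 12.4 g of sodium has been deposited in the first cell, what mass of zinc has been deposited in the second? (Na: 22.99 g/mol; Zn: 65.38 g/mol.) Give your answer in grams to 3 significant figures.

17.6 g

n(Na) = 12.4 / 22.99 = 0.5394 mol
Na⁺ + e⁻ → Na, so n(e⁻) = 0.5394 mol
In series, the same 0.5394 mol of electrons flows through the second cell.
Zn²⁺ + 2e⁻ → Zn, so n(Zn) = 0.5394 / 2 = 0.2697 mol
m(Zn) = 0.2697 × 65.38 = 17.6 g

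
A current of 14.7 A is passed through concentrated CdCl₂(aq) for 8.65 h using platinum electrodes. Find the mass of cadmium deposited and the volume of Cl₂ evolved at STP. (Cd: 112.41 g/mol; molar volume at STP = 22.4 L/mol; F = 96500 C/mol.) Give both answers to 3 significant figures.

Q = 14.7 × 31140 = 4.578×10^5 C; n(e⁻) = 4.578×10^5 / 96500 = 4.744 mol
Cathode: Cd²⁺ + 2e⁻ → Cd → n(Cd) = 4.744/2 = 2.372 mol → 267 g
Anode: 2Cl⁻ → Cl₂ + 2e⁻ → n(Cl₂) = 4.744/2 = 2.372 mol → 53.1 L

267 g Cd; 53.1 L Cl₂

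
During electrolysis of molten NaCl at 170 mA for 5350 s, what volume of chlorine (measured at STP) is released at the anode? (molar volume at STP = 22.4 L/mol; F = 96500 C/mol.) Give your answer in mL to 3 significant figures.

106 mL

Charge passed = 0.170 × 5350 = 909.5 C
Moles of electrons = 909.5 / 96500 = 0.009425 mol
2Cl⁻ → Cl₂ + 2e⁻, so n(Cl₂) = 0.009425 / 2 = 0.004713 mol
V = 0.004713 × 22.4 = 0.1056 L
= 106 mL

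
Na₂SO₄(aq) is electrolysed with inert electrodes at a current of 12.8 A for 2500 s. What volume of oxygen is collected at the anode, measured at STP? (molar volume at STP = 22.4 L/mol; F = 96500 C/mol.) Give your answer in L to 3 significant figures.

1.86 L

Q = It = 12.8 × 2500 = 32000 C
Moles of electrons = 32000 / 96500 = 0.3316 mol
2H₂O → O₂ + 4H⁺ + 4e⁻, so n(O₂) = 0.3316 / 4 = 0.08290 mol
V = 0.08290 × 22.4 = 1.857 L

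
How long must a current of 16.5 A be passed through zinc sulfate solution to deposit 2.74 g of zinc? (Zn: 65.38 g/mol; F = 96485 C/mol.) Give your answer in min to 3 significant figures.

n(Zn) = 2.74 / 65.38 = 0.04191 mol
Zn²⁺ + 2e⁻ → Zn, so n(e⁻) = 2 × 0.04191 = 0.08382 mol
Q = 0.08382 × 96485 = 8087 C
t = Q / I = 8087 / 16.5 = 490.1 s = 8.17 min

8.17 min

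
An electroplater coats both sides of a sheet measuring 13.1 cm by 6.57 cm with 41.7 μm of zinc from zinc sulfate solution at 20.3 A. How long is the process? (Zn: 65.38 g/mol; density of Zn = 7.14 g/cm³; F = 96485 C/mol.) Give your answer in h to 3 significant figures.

0.207 h

Plated area = 2 × 13.1 × 6.57 = 172.1 cm²
Volume = 172.1 × 41.7×10⁻⁴ cm = 0.7177 cm³
m(Zn) = 0.7177 × 7.14 = 5.124 g
n(Zn) = 5.124 / 65.38 = 0.07837 mol; n(e⁻) = 2 × 0.07837 = 0.1567 mol
Q = 0.1567 × 96485 = 15120 C
t = 15120 / 20.3 = 744.8 s = 0.207 h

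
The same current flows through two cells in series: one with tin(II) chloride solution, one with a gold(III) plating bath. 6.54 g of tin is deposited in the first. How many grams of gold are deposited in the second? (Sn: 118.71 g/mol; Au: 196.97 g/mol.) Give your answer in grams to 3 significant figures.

n(Sn) = 6.54 / 118.71 = 0.05509 mol
Sn²⁺ + 2e⁻ → Sn, so n(e⁻) = 2 × 0.05509 = 0.1102 mol
In series, the same 0.1102 mol of electrons flows through the second cell.
Au³⁺ + 3e⁻ → Au, so n(Au) = 0.1102 / 3 = 0.03673 mol
m(Au) = 0.03673 × 196.97 = 7.23 g

7.23 g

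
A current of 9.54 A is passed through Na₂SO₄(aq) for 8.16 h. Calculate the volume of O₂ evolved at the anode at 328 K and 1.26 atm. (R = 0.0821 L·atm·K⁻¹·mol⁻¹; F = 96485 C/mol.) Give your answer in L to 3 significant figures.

15.5 L

Charge passed = 9.54 × 29376 = 2.802×10^5 C
Moles of electrons = 2.802×10^5 / 96485 = 2.904 mol
2H₂O → O₂ + 4H⁺ + 4e⁻, so n(O₂) = 2.904 / 4 = 0.7260 mol
V = nRT/P = 0.7260 × 0.0821 × 328 / 1.26 = 15.52 L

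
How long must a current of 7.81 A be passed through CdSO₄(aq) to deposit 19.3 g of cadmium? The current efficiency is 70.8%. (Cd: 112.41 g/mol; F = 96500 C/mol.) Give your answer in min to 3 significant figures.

99.9 min

n(Cd) = 19.3 / 112.41 = 0.1717 mol
Cd²⁺ + 2e⁻ → Cd, so n(e⁻) = 2 × 0.1717 = 0.3434 mol
Q = 0.3434 × 96500 / 0.708 = 46810 C
t = Q / I = 46810 / 7.81 = 5994 s = 99.9 min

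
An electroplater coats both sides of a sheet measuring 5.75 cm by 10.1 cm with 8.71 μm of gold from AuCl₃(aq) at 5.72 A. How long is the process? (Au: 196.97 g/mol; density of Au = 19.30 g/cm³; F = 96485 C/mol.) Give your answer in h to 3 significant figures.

0.139 h

Plated area = 2 × 5.75 × 10.1 = 116.2 cm²
Volume = 116.2 × 8.71×10⁻⁴ cm = 0.1012 cm³
m(Au) = 0.1012 × 19.30 = 1.953 g
n(Au) = 1.953 / 196.97 = 0.009915 mol; n(e⁻) = 3 × 0.009915 = 0.02975 mol
Q = 0.02975 × 96485 = 2870 C
t = 2870 / 5.72 = 501.7 s = 0.139 h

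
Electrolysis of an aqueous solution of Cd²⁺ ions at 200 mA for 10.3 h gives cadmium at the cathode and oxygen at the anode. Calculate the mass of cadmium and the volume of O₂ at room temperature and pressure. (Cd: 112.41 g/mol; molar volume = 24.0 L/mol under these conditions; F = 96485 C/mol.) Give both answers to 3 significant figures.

4.32 g Cd; 0.461 L O₂

Q = 0.200 × 37080 = 7416 C; n(e⁻) = 7416 / 96485 = 0.07686 mol
Cathode: Cd²⁺ + 2e⁻ → Cd → n(Cd) = 0.07686/2 = 0.03843 mol → 4.32 g
Anode: 2H₂O → O₂ + 4H⁺ + 4e⁻ → n(O₂) = 0.07686/4 = 0.01922 mol → 0.461 L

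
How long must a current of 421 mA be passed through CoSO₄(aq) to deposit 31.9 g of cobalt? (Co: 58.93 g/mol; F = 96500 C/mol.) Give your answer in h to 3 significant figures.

n(Co) = 31.9 / 58.93 = 0.5413 mol
Co²⁺ + 2e⁻ → Co, so n(e⁻) = 2 × 0.5413 = 1.083 mol
Q = 1.083 × 96500 = 1.045×10^5 C
t = Q / I = 1.045×10^5 / 0.421 = 2.482×10^5 s = 68.9 h

68.9 h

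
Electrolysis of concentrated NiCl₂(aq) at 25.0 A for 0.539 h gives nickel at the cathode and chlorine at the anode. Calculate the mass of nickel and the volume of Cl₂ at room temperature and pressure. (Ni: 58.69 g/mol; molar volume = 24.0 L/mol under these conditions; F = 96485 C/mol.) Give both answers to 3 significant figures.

14.8 g Ni; 6.03 L Cl₂

Q = 25.0 × 1940.4 = 48510 C; n(e⁻) = 48510 / 96485 = 0.5028 mol
Cathode: Ni²⁺ + 2e⁻ → Ni → n(Ni) = 0.5028/2 = 0.2514 mol → 14.8 g
Anode: 2Cl⁻ → Cl₂ + 2e⁻ → n(Cl₂) = 0.5028/2 = 0.2514 mol → 6.03 L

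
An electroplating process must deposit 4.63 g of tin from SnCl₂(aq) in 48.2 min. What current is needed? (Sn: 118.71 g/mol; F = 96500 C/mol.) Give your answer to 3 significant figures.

2.60 A

n(Sn) = 4.63 / 118.71 = 0.03900 mol
Sn²⁺ + 2e⁻ → Sn, so n(e⁻) = 2 × 0.03900 = 0.07800 mol
Q = 0.07800 × 96500 = 7527 C
I = Q / t = 7527 / 2892 s = 2.60 A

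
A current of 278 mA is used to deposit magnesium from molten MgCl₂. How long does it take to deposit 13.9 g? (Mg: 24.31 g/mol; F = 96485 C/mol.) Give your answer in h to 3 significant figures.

110 h

n(Mg) = 13.9 / 24.31 = 0.5718 mol
Mg²⁺ + 2e⁻ → Mg, so n(e⁻) = 2 × 0.5718 = 1.144 mol
Q = 1.144 × 96485 = 1.104×10^5 C
t = Q / I = 1.104×10^5 / 0.278 = 3.971×10^5 s = 110 h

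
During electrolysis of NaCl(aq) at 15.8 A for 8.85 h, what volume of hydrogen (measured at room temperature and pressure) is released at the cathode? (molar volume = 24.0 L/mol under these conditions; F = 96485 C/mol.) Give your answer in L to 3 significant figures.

Charge passed = 15.8 × 31860 = 5.034×10^5 C
Moles of electrons = 5.034×10^5 / 96485 = 5.217 mol
2H⁺ + 2e⁻ → H₂, so n(H₂) = 5.217 / 2 = 2.609 mol
V = 2.609 × 24.0 = 62.62 L

62.6 L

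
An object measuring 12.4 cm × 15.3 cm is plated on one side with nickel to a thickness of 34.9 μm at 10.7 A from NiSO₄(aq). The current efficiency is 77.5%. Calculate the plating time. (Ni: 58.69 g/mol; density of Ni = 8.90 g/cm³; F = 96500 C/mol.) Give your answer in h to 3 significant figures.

0.649 h

Plated area = 12.4 × 15.3 = 189.7 cm²
Volume = 189.7 × 34.9×10⁻⁴ cm = 0.6621 cm³
m(Ni) = 0.6621 × 8.90 = 5.893 g
n(Ni) = 5.893 / 58.69 = 0.1004 mol; n(e⁻) = 2 × 0.1004 = 0.2008 mol
Q = 0.2008 × 96500 / 0.775 = 25000 C
t = 25000 / 10.7 = 2336 s = 0.649 h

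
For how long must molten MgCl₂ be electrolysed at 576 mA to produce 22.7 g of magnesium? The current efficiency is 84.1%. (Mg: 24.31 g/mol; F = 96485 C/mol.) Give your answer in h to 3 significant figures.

103 h

n(Mg) = 22.7 / 24.31 = 0.9338 mol
Mg²⁺ + 2e⁻ → Mg, so n(e⁻) = 2 × 0.9338 = 1.868 mol
Q = 1.868 × 96485 / 0.841 = 2.143×10^5 C
t = Q / I = 2.143×10^5 / 0.576 = 3.720×10^5 s = 103 h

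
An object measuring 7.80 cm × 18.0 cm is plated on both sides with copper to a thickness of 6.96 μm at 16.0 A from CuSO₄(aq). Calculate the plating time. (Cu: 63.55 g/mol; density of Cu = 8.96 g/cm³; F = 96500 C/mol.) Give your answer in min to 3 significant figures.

Plated area = 2 × 7.80 × 18.0 = 280.8 cm²
Volume = 280.8 × 6.96×10⁻⁴ cm = 0.1954 cm³
m(Cu) = 0.1954 × 8.96 = 1.751 g
n(Cu) = 1.751 / 63.55 = 0.02755 mol; n(e⁻) = 2 × 0.02755 = 0.05510 mol
Q = 0.05510 × 96500 = 5317 C
t = 5317 / 16.0 = 332.3 s = 5.54 min

5.54 min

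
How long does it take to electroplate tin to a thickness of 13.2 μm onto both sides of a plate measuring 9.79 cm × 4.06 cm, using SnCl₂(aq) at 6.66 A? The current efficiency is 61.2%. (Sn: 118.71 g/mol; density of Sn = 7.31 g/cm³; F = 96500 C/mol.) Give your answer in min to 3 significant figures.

5.10 min

Plated area = 2 × 9.79 × 4.06 = 79.49 cm²
Volume = 79.49 × 13.2×10⁻⁴ cm = 0.1049 cm³
m(Sn) = 0.1049 × 7.31 = 0.7668 g
n(Sn) = 0.7668 / 118.71 = 0.006459 mol; n(e⁻) = 2 × 0.006459 = 0.01292 mol
Q = 0.01292 × 96500 / 0.612 = 2037 C
t = 2037 / 6.66 = 305.9 s = 5.10 min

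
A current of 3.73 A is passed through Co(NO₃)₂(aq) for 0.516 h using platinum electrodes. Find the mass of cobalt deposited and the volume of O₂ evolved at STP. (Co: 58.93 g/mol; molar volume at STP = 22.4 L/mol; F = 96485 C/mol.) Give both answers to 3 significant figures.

2.12 g Co; 0.402 L O₂

Q = 3.73 × 1857.6 = 6929 C; n(e⁻) = 6929 / 96485 = 0.07181 mol
Cathode: Co²⁺ + 2e⁻ → Co → n(Co) = 0.07181/2 = 0.03591 mol → 2.12 g
Anode: 2H₂O → O₂ + 4H⁺ + 4e⁻ → n(O₂) = 0.07181/4 = 0.01795 mol → 0.402 L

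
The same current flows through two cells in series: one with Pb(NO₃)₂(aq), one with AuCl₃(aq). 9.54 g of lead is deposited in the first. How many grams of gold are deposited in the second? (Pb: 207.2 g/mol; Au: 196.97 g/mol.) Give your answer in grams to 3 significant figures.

6.05 g

n(Pb) = 9.54 / 207.2 = 0.04604 mol
Pb²⁺ + 2e⁻ → Pb, so n(e⁻) = 2 × 0.04604 = 0.09208 mol
The cells are in series, so the same charge (and hence the same n(e⁻) = 0.09208 mol) passes through both.
Au³⁺ + 3e⁻ → Au, so n(Au) = 0.09208 / 3 = 0.03069 mol
m(Au) = 0.03069 × 196.97 = 6.05 g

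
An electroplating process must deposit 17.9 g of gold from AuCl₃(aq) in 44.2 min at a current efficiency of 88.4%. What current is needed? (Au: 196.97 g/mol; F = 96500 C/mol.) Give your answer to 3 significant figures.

11.2 A

n(Au) = 17.9 / 196.97 = 0.09088 mol
Au³⁺ + 3e⁻ → Au, so n(e⁻) = 3 × 0.09088 = 0.2726 mol
Q = 0.2726 × 96500 / 0.884 = 29760 C
I = Q / t = 29760 / 2652 s = 11.2 A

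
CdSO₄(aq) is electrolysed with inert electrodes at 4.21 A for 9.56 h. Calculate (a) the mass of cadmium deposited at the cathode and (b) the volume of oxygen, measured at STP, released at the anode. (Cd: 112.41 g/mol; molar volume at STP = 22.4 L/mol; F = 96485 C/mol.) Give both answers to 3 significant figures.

Q = 4.21 × 34416 = 1.449×10^5 C; n(e⁻) = 1.449×10^5 / 96485 = 1.502 mol
Cathode: Cd²⁺ + 2e⁻ → Cd → n(Cd) = 1.502/2 = 0.7510 mol → 84.4 g
Anode: 2H₂O → O₂ + 4H⁺ + 4e⁻ → n(O₂) = 1.502/4 = 0.3755 mol → 8.41 L

84.4 g Cd; 8.41 L O₂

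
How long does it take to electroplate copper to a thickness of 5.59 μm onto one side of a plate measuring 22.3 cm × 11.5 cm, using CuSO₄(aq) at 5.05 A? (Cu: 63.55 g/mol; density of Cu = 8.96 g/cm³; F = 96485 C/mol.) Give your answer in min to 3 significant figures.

Plated area = 22.3 × 11.5 = 256.5 cm²
Volume = 256.5 × 5.59×10⁻⁴ cm = 0.1434 cm³
m(Cu) = 0.1434 × 8.96 = 1.285 g
n(Cu) = 1.285 / 63.55 = 0.02022 mol; n(e⁻) = 2 × 0.02022 = 0.04044 mol
Q = 0.04044 × 96485 = 3902 C
t = 3902 / 5.05 = 772.7 s = 12.9 min

12.9 min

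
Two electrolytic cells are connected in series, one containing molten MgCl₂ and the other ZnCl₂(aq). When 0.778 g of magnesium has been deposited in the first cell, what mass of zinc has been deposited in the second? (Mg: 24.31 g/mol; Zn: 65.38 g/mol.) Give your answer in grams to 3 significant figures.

2.09 g

n(Mg) = 0.778 / 24.31 = 0.03200 mol
Mg²⁺ + 2e⁻ → Mg, so n(e⁻) = 2 × 0.03200 = 0.06400 mol
Since the cells are in series, n(e⁻) in the Zn cell is also 0.06400 mol.
Zn²⁺ + 2e⁻ → Zn, so n(Zn) = 0.06400 / 2 = 0.03200 mol
m(Zn) = 0.03200 × 65.38 = 2.09 g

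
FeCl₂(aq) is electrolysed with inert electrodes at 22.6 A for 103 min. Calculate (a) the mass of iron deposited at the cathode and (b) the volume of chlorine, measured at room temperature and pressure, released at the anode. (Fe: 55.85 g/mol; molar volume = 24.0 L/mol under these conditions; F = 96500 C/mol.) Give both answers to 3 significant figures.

Q = 22.6 × 6180 = 1.397×10^5 C; n(e⁻) = 1.397×10^5 / 96500 = 1.448 mol
Cathode: Fe²⁺ + 2e⁻ → Fe → n(Fe) = 1.448/2 = 0.7240 mol → 40.4 g
Anode: 2Cl⁻ → Cl₂ + 2e⁻ → n(Cl₂) = 1.448/2 = 0.7240 mol → 17.4 L

40.4 g Fe; 17.4 L Cl₂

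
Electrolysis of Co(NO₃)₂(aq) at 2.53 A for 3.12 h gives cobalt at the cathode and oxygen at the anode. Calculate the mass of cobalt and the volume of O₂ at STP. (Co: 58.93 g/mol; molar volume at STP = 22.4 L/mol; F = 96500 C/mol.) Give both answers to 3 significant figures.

8.68 g Co; 1.65 L O₂

Q = 2.53 × 11232 = 28420 C; n(e⁻) = 28420 / 96500 = 0.2945 mol
Cathode: Co²⁺ + 2e⁻ → Co → n(Co) = 0.2945/2 = 0.1473 mol → 8.68 g
Anode: 2H₂O → O₂ + 4H⁺ + 4e⁻ → n(O₂) = 0.2945/4 = 0.07363 mol → 1.65 L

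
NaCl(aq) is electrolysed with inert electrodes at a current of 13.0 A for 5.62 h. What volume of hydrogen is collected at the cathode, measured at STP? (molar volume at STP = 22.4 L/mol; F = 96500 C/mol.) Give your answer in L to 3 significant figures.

30.5 L

Q = It = 13.0 × 20232 = 2.630×10^5 C
n(e⁻) = Q/F = 2.630×10^5/96500 = 2.725 mol
2H⁺ + 2e⁻ → H₂, so n(H₂) = 2.725 / 2 = 1.363 mol
V = 1.363 × 22.4 = 30.53 L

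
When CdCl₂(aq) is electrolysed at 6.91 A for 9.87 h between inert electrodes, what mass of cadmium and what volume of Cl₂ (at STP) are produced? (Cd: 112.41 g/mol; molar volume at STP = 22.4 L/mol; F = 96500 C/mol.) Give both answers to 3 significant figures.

143 g Cd; 28.5 L Cl₂

Q = 6.91 × 35532 = 2.455×10^5 C; n(e⁻) = 2.455×10^5 / 96500 = 2.544 mol
Cathode: Cd²⁺ + 2e⁻ → Cd → n(Cd) = 2.544/2 = 1.272 mol → 143 g
Anode: 2Cl⁻ → Cl₂ + 2e⁻ → n(Cl₂) = 2.544/2 = 1.272 mol → 28.5 L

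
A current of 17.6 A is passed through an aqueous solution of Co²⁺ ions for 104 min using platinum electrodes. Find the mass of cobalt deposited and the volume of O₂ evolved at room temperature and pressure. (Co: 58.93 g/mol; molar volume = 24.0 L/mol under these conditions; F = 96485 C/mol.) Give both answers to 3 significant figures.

Q = 17.6 × 6240 = 1.098×10^5 C; n(e⁻) = 1.098×10^5 / 96485 = 1.138 mol
Cathode: Co²⁺ + 2e⁻ → Co → n(Co) = 1.138/2 = 0.5690 mol → 33.5 g
Anode: 2H₂O → O₂ + 4H⁺ + 4e⁻ → n(O₂) = 1.138/4 = 0.2845 mol → 6.83 L

33.5 g Co; 6.83 L O₂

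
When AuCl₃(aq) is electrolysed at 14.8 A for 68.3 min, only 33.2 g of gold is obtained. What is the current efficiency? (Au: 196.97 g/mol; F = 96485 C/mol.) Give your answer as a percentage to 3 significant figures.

80.4%

Q = 14.8 × 4098 = 60650 C
n(e⁻) = 60650 / 96485 = 0.6286 mol
Au³⁺ + 3e⁻ → Au, so theoretical n(Au) = 0.2095 mol → 41.27 g
Efficiency = 33.2 / 41.27 = 0.8045 = 80.4%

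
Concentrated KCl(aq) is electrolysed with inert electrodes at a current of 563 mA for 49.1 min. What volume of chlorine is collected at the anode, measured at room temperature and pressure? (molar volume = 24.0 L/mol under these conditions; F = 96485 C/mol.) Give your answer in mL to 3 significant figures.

Q = 0.563 A × 2946 s = 1659 C
n(e⁻) = Q/F = 1659/96485 = 0.01719 mol
2Cl⁻ → Cl₂ + 2e⁻, so n(Cl₂) = 0.01719 / 2 = 0.008595 mol
V = 0.008595 × 24.0 = 0.2063 L
= 206 mL

206 mL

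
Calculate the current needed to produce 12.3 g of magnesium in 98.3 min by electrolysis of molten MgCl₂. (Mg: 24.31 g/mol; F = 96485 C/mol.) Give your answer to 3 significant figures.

n(Mg) = 12.3 / 24.31 = 0.5060 mol
Mg²⁺ + 2e⁻ → Mg, so n(e⁻) = 2 × 0.5060 = 1.012 mol
Q = 1.012 × 96485 = 97640 C
I = Q / t = 97640 / 5898 s = 16.6 A

16.6 A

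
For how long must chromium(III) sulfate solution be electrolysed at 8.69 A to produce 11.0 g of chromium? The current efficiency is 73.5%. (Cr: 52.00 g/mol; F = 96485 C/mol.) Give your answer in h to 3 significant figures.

n(Cr) = 11.0 / 52.00 = 0.2115 mol
Cr³⁺ + 3e⁻ → Cr, so n(e⁻) = 3 × 0.2115 = 0.6345 mol
Q = 0.6345 × 96485 / 0.735 = 83290 C
t = Q / I = 83290 / 8.69 = 9585 s = 2.66 h

2.66 h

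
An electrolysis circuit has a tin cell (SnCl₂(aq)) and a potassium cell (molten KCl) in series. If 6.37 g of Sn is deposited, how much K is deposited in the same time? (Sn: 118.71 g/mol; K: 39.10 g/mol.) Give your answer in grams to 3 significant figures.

4.20 g

n(Sn) = 6.37 / 118.71 = 0.05366 mol
Sn²⁺ + 2e⁻ → Sn, so n(e⁻) = 2 × 0.05366 = 0.1073 mol
Since the cells are in series, n(e⁻) in the K cell is also 0.1073 mol.
K⁺ + e⁻ → K, so n(K) = 0.1073 mol
m(K) = 0.1073 × 39.10 = 4.20 g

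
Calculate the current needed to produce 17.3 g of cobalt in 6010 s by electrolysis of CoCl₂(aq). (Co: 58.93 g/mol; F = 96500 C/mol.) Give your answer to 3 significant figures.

9.43 A

n(Co) = 17.3 / 58.93 = 0.2936 mol
Co²⁺ + 2e⁻ → Co, so n(e⁻) = 2 × 0.2936 = 0.5872 mol
Q = 0.5872 × 96500 = 56660 C
I = Q / t = 56660 / 6010 s = 9.43 A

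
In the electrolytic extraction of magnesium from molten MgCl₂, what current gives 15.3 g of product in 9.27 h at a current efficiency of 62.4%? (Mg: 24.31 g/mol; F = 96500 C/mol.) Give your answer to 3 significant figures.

5.83 A

n(Mg) = 15.3 / 24.31 = 0.6294 mol
Mg²⁺ + 2e⁻ → Mg, so n(e⁻) = 2 × 0.6294 = 1.259 mol
Q = 1.259 × 96500 / 0.624 = 1.947×10^5 C
I = Q / t = 1.947×10^5 / 33372 s = 5.83 A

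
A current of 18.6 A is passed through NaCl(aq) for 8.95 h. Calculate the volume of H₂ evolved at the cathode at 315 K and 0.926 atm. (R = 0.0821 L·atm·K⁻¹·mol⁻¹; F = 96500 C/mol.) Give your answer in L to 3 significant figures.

86.7 L

Q = It = 18.6 × 32220 = 5.993×10^5 C
n(e⁻) = Q/F = 5.993×10^5/96500 = 6.210 mol
2H⁺ + 2e⁻ → H₂, so n(H₂) = 6.210 / 2 = 3.105 mol
V = nRT/P = 3.105 × 0.0821 × 315 / 0.926 = 86.72 L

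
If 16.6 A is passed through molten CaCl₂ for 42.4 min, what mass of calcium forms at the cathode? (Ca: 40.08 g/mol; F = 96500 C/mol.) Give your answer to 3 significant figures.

Q = It = 16.6 × 2544 = 42230 C
n(e⁻) = Q/F = 42230/96500 = 0.4376 mol
Ca²⁺ + 2e⁻ → Ca, so n(Ca) = 0.4376 / 2 = 0.2188 mol
m = 0.2188 × 40.08 = 8.77 g

8.77 g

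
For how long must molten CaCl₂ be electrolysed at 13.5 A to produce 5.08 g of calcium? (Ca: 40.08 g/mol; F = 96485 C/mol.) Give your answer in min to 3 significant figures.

30.2 min

n(Ca) = 5.08 / 40.08 = 0.1267 mol
Ca²⁺ + 2e⁻ → Ca, so n(e⁻) = 2 × 0.1267 = 0.2534 mol
Q = 0.2534 × 96485 = 24450 C
t = Q / I = 24450 / 13.5 = 1811 s = 30.2 min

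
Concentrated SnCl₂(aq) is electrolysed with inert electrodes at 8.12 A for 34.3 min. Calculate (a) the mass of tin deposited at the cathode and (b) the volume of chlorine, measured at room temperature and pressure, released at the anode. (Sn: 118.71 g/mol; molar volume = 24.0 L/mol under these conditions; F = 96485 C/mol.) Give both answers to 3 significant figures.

Q = 8.12 × 2058 = 16710 C; n(e⁻) = 16710 / 96485 = 0.1732 mol
Cathode: Sn²⁺ + 2e⁻ → Sn → n(Sn) = 0.1732/2 = 0.08660 mol → 10.3 g
Anode: 2Cl⁻ → Cl₂ + 2e⁻ → n(Cl₂) = 0.1732/2 = 0.08660 mol → 2.08 L

10.3 g Sn; 2.08 L Cl₂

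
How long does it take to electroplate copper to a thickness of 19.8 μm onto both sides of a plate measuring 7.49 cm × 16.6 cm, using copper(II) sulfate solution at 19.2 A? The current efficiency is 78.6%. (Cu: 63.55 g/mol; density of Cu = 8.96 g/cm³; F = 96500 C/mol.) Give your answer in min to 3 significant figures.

Plated area = 2 × 7.49 × 16.6 = 248.7 cm²
Volume = 248.7 × 19.8×10⁻⁴ cm = 0.4924 cm³
m(Cu) = 0.4924 × 8.96 = 4.412 g
n(Cu) = 4.412 / 63.55 = 0.06943 mol; n(e⁻) = 2 × 0.06943 = 0.1389 mol
Q = 0.1389 × 96500 / 0.786 = 17050 C
t = 17050 / 19.2 = 888.0 s = 14.8 min

14.8 min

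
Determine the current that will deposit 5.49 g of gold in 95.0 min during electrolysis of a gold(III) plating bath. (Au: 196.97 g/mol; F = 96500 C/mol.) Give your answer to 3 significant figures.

1.42 A

n(Au) = 5.49 / 196.97 = 0.02787 mol
Au³⁺ + 3e⁻ → Au, so n(e⁻) = 3 × 0.02787 = 0.08361 mol
Q = 0.08361 × 96500 = 8068 C
I = Q / t = 8068 / 5700 s = 1.42 A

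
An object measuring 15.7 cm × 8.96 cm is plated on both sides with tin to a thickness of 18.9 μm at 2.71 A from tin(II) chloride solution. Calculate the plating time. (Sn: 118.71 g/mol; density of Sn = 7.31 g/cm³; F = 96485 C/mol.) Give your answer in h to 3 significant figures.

0.648 h

Plated area = 2 × 15.7 × 8.96 = 281.3 cm²
Volume = 281.3 × 18.9×10⁻⁴ cm = 0.5317 cm³
m(Sn) = 0.5317 × 7.31 = 3.887 g
n(Sn) = 3.887 / 118.71 = 0.03274 mol; n(e⁻) = 2 × 0.03274 = 0.06548 mol
Q = 0.06548 × 96485 = 6318 C
t = 6318 / 2.71 = 2331 s = 0.648 h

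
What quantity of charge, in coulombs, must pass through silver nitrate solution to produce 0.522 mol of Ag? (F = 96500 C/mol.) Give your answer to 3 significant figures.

50400 C

Ag⁺ + e⁻ → Ag, so n(e⁻) = 1 × 0.522 = 0.5220 mol
Q = 0.5220 × 96500 = 50370 C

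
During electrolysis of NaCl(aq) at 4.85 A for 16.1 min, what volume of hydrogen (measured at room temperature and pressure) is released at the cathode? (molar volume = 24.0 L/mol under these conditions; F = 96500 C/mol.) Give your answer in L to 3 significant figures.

Q = It = 4.85 × 966 = 4685 C
Moles of electrons = 4685 / 96500 = 0.04855 mol
2H⁺ + 2e⁻ → H₂, so n(H₂) = 0.04855 / 2 = 0.02428 mol
V = 0.02428 × 24.0 = 0.5827 L

0.583 L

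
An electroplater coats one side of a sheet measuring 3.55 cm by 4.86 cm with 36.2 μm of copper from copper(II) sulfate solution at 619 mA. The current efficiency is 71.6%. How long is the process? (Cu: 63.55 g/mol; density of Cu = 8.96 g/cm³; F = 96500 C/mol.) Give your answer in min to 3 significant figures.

Plated area = 3.55 × 4.86 = 17.25 cm²
Volume = 17.25 × 36.2×10⁻⁴ cm = 0.06245 cm³
m(Cu) = 0.06245 × 8.96 = 0.5596 g
n(Cu) = 0.5596 / 63.55 = 0.008806 mol; n(e⁻) = 2 × 0.008806 = 0.01761 mol
Q = 0.01761 × 96500 / 0.716 = 2373 C
t = 2373 / 0.619 = 3834 s = 63.9 min

63.9 min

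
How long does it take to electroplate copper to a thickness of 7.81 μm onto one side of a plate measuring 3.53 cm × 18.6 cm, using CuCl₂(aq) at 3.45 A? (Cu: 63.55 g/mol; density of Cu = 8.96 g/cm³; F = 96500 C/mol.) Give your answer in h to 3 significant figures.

0.112 h

Plated area = 3.53 × 18.6 = 65.66 cm²
Volume = 65.66 × 7.81×10⁻⁴ cm = 0.05128 cm³
m(Cu) = 0.05128 × 8.96 = 0.4595 g
n(Cu) = 0.4595 / 63.55 = 0.007231 mol; n(e⁻) = 2 × 0.007231 = 0.01446 mol
Q = 0.01446 × 96500 = 1395 C
t = 1395 / 3.45 = 404.3 s = 0.112 h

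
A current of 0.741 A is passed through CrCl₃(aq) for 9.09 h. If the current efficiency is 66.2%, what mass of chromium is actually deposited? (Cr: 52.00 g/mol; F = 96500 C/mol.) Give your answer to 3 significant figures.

2.88 g

Q = 0.741 × 32724 = 24250 C
n(e⁻) = 24250 / 96500 = 0.2513 mol
Cr³⁺ + 3e⁻ → Cr, so theoretical m(Cr) = 0.08377 × 52.00 = 4.356 g
Actual mass = 66.2% × 4.356 = 2.88 g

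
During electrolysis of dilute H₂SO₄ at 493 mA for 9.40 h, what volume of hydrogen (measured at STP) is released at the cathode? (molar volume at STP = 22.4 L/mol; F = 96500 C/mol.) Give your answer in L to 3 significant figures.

1.94 L

Charge passed = 0.493 × 33840 = 16680 C
n(e⁻) = Q/F = 16680/96500 = 0.1728 mol
2H⁺ + 2e⁻ → H₂, so n(H₂) = 0.1728 / 2 = 0.08640 mol
V = 0.08640 × 22.4 = 1.935 L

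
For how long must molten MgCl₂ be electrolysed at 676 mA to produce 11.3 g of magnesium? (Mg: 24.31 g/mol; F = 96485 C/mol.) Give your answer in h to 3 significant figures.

36.9 h

n(Mg) = 11.3 / 24.31 = 0.4648 mol
Mg²⁺ + 2e⁻ → Mg, so n(e⁻) = 2 × 0.4648 = 0.9296 mol
Q = 0.9296 × 96485 = 89690 C
t = Q / I = 89690 / 0.676 = 1.327×10^5 s = 36.9 h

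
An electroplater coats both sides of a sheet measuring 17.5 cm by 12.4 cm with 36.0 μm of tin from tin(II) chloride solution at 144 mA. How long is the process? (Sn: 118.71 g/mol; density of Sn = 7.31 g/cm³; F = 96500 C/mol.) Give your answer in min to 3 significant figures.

2150 min

Plated area = 2 × 17.5 × 12.4 = 434.0 cm²
Volume = 434.0 × 36.0×10⁻⁴ cm = 1.562 cm³
m(Sn) = 1.562 × 7.31 = 11.42 g
n(Sn) = 11.42 / 118.71 = 0.09620 mol; n(e⁻) = 2 × 0.09620 = 0.1924 mol
Q = 0.1924 × 96500 = 18570 C
t = 18570 / 0.144 = 1.290×10^5 s = 2150 min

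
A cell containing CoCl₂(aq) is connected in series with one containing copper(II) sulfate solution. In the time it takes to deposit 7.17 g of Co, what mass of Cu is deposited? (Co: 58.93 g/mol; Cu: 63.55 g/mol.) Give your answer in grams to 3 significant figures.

n(Co) = 7.17 / 58.93 = 0.1217 mol
Co²⁺ + 2e⁻ → Co, so n(e⁻) = 2 × 0.1217 = 0.2434 mol
In series, the same 0.2434 mol of electrons flows through the second cell.
Cu²⁺ + 2e⁻ → Cu, so n(Cu) = 0.2434 / 2 = 0.1217 mol
m(Cu) = 0.1217 × 63.55 = 7.73 g

7.73 g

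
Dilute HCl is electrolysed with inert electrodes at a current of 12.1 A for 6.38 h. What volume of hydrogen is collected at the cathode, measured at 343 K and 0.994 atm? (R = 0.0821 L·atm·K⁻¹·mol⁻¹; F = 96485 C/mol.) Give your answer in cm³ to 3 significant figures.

40800 cm³

Q = It = 12.1 × 22968 = 2.779×10^5 C
n(e⁻) = Q/F = 2.779×10^5/96485 = 2.880 mol
2H⁺ + 2e⁻ → H₂, so n(H₂) = 2.880 / 2 = 1.440 mol
V = nRT/P = 1.440 × 0.0821 × 343 / 0.994 = 40.80 L
= 40800 cm³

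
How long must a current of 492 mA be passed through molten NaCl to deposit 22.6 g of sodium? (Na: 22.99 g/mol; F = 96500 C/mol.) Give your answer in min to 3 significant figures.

3210 min

n(Na) = 22.6 / 22.99 = 0.9830 mol
Na⁺ + e⁻ → Na, so n(e⁻) = 0.9830 mol
Q = 0.9830 × 96500 = 94860 C
t = Q / I = 94860 / 0.492 = 1.928×10^5 s = 3210 min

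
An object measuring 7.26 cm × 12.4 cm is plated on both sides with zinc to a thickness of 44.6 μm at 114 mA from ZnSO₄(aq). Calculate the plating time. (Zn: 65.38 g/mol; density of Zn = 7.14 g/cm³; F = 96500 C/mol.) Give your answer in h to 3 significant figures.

Plated area = 2 × 7.26 × 12.4 = 180.0 cm²
Volume = 180.0 × 44.6×10⁻⁴ cm = 0.8028 cm³
m(Zn) = 0.8028 × 7.14 = 5.732 g
n(Zn) = 5.732 / 65.38 = 0.08767 mol; n(e⁻) = 2 × 0.08767 = 0.1753 mol
Q = 0.1753 × 96500 = 16920 C
t = 16920 / 0.114 = 1.484×10^5 s = 41.2 h

41.2 h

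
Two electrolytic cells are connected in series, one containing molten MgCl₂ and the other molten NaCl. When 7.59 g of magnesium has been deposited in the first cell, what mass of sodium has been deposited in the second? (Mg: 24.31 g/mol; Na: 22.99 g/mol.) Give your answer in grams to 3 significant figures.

14.4 g

n(Mg) = 7.59 / 24.31 = 0.3122 mol
Mg²⁺ + 2e⁻ → Mg, so n(e⁻) = 2 × 0.3122 = 0.6244 mol
The cells are in series, so the same charge (and hence the same n(e⁻) = 0.6244 mol) passes through both.
Na⁺ + e⁻ → Na, so n(Na) = 0.6244 mol
m(Na) = 0.6244 × 22.99 = 14.4 g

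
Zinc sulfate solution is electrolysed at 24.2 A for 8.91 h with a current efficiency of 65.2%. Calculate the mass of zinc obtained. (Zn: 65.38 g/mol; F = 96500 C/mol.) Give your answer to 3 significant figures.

171 g

Q = 24.2 × 32076 = 7.762×10^5 C
n(e⁻) = 7.762×10^5 / 96500 = 8.044 mol
Zn²⁺ + 2e⁻ → Zn, so theoretical m(Zn) = 4.022 × 65.38 = 263.0 g
Actual mass = 65.2% × 263.0 = 171 g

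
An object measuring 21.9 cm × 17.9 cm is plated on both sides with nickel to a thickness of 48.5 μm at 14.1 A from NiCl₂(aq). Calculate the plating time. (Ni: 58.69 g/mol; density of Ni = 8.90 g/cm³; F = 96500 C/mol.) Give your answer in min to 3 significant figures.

132 min

Plated area = 2 × 21.9 × 17.9 = 784.0 cm²
Volume = 784.0 × 48.5×10⁻⁴ cm = 3.802 cm³
m(Ni) = 3.802 × 8.90 = 33.84 g
n(Ni) = 33.84 / 58.69 = 0.5766 mol; n(e⁻) = 2 × 0.5766 = 1.153 mol
Q = 1.153 × 96500 = 1.113×10^5 C
t = 1.113×10^5 / 14.1 = 7894 s = 132 min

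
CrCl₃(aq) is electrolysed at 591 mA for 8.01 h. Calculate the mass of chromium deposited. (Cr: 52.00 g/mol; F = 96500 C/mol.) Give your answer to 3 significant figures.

Q = 0.591 A × 28836 s = 17040 C
n(e⁻) = Q/F = 17040/96500 = 0.1766 mol
Cr³⁺ + 3e⁻ → Cr, so n(Cr) = 0.1766 / 3 = 0.05887 mol
m = 0.05887 × 52.00 = 3.06 g

3.06 g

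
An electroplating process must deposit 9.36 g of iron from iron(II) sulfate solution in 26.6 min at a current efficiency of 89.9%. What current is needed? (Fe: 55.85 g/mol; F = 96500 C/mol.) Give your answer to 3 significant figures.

22.5 A

n(Fe) = 9.36 / 55.85 = 0.1676 mol
Fe²⁺ + 2e⁻ → Fe, so n(e⁻) = 2 × 0.1676 = 0.3352 mol
Q = 0.3352 × 96500 / 0.899 = 35980 C
I = Q / t = 35980 / 1596 s = 22.5 A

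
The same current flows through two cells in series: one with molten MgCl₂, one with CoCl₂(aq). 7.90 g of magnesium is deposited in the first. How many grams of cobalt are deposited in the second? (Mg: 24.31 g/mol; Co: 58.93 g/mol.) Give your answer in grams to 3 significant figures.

19.2 g

n(Mg) = 7.90 / 24.31 = 0.3250 mol
Mg²⁺ + 2e⁻ → Mg, so n(e⁻) = 2 × 0.3250 = 0.6500 mol
The cells are in series, so the same charge (and hence the same n(e⁻) = 0.6500 mol) passes through both.
Co²⁺ + 2e⁻ → Co, so n(Co) = 0.6500 / 2 = 0.3250 mol
m(Co) = 0.3250 × 58.93 = 19.2 g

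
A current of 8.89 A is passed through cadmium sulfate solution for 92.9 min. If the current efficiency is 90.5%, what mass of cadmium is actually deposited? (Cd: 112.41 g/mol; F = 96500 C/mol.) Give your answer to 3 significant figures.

26.1 g

Q = 8.89 × 5574 = 49550 C
n(e⁻) = 49550 / 96500 = 0.5135 mol
Cd²⁺ + 2e⁻ → Cd, so theoretical m(Cd) = 0.2568 × 112.41 = 28.87 g
Actual mass = 90.5% × 28.87 = 26.1 g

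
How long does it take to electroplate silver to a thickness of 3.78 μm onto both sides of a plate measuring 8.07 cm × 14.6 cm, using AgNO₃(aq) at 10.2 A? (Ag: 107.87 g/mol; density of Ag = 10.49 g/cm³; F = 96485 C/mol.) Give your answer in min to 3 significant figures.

1.37 min

Plated area = 2 × 8.07 × 14.6 = 235.6 cm²
Volume = 235.6 × 3.78×10⁻⁴ cm = 0.08906 cm³
m(Ag) = 0.08906 × 10.49 = 0.9342 g
n(Ag) = 0.9342 / 107.87 = 0.008660 mol; n(e⁻) = 0.008660 mol
Q = 0.008660 × 96485 = 835.6 C
t = 835.6 / 10.2 = 81.92 s = 1.37 min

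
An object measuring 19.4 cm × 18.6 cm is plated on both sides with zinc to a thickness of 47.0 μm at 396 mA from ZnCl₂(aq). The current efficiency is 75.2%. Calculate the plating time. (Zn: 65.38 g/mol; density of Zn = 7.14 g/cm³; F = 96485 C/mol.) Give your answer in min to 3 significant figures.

Plated area = 2 × 19.4 × 18.6 = 721.7 cm²
Volume = 721.7 × 47.0×10⁻⁴ cm = 3.392 cm³
m(Zn) = 3.392 × 7.14 = 24.22 g
n(Zn) = 24.22 / 65.38 = 0.3704 mol; n(e⁻) = 2 × 0.3704 = 0.7408 mol
Q = 0.7408 × 96485 / 0.752 = 95050 C
t = 95050 / 0.396 = 2.400×10^5 s = 4000 min

4000 min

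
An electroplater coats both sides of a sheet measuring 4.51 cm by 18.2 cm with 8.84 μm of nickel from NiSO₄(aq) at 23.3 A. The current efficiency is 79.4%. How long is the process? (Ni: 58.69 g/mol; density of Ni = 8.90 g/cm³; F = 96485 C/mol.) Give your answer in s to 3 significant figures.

Plated area = 2 × 4.51 × 18.2 = 164.2 cm²
Volume = 164.2 × 8.84×10⁻⁴ cm = 0.1452 cm³
m(Ni) = 0.1452 × 8.90 = 1.292 g
n(Ni) = 1.292 / 58.69 = 0.02201 mol; n(e⁻) = 2 × 0.02201 = 0.04402 mol
Q = 0.04402 × 96485 / 0.794 = 5349 C
t = 5349 / 23.3 = 229.6 s

230 s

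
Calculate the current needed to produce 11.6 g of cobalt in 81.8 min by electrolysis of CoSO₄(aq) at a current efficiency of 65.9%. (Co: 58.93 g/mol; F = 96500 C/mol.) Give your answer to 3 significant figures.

n(Co) = 11.6 / 58.93 = 0.1968 mol
Co²⁺ + 2e⁻ → Co, so n(e⁻) = 2 × 0.1968 = 0.3936 mol
Q = 0.3936 × 96500 / 0.659 = 57640 C
I = Q / t = 57640 / 4908 s = 11.7 A

11.7 A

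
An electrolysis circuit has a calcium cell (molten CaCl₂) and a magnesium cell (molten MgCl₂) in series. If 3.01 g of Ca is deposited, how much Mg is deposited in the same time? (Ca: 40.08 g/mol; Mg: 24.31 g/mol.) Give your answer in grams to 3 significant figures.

1.83 g

n(Ca) = 3.01 / 40.08 = 0.07510 mol
Ca²⁺ + 2e⁻ → Ca, so n(e⁻) = 2 × 0.07510 = 0.1502 mol
In series, the same 0.1502 mol of electrons flows through the second cell.
Mg²⁺ + 2e⁻ → Mg, so n(Mg) = 0.1502 / 2 = 0.07510 mol
m(Mg) = 0.07510 × 24.31 = 1.83 g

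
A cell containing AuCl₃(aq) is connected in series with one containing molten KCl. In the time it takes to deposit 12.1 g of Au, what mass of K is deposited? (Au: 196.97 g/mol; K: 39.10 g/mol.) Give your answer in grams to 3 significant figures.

7.21 g

n(Au) = 12.1 / 196.97 = 0.06143 mol
Au³⁺ + 3e⁻ → Au, so n(e⁻) = 3 × 0.06143 = 0.1843 mol
In series, the same 0.1843 mol of electrons flows through the second cell.
K⁺ + e⁻ → K, so n(K) = 0.1843 mol
m(K) = 0.1843 × 39.10 = 7.21 g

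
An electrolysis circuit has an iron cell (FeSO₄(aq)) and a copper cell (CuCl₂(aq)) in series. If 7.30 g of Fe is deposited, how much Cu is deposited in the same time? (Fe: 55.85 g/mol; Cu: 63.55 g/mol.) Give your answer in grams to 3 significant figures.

8.31 g

n(Fe) = 7.30 / 55.85 = 0.1307 mol
Fe²⁺ + 2e⁻ → Fe, so n(e⁻) = 2 × 0.1307 = 0.2614 mol
Same current for the same time ⇒ same n(e⁻) = 0.2614 mol in both cells.
Cu²⁺ + 2e⁻ → Cu, so n(Cu) = 0.2614 / 2 = 0.1307 mol
m(Cu) = 0.1307 × 63.55 = 8.31 g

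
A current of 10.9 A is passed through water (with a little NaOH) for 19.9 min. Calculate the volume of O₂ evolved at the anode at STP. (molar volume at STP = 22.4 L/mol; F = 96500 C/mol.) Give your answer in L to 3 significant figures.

Q = 10.9 A × 1194 s = 13010 C
n(e⁻) = Q/F = 13010/96500 = 0.1348 mol
2H₂O → O₂ + 4H⁺ + 4e⁻, so n(O₂) = 0.1348 / 4 = 0.03370 mol
V = 0.03370 × 22.4 = 0.7549 L

0.755 L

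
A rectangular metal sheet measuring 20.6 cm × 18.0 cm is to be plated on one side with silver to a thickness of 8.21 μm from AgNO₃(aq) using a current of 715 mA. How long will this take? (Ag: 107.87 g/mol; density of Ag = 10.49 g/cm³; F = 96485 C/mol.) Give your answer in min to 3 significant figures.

66.6 min

Plated area = 20.6 × 18.0 = 370.8 cm²
Volume = 370.8 × 8.21×10⁻⁴ cm = 0.3044 cm³
m(Ag) = 0.3044 × 10.49 = 3.193 g
n(Ag) = 3.193 / 107.87 = 0.02960 mol; n(e⁻) = 0.02960 mol
Q = 0.02960 × 96485 = 2856 C
t = 2856 / 0.715 = 3994 s = 66.6 min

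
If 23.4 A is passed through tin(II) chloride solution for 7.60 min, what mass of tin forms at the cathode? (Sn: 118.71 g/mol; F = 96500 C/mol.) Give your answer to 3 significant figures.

Q = 23.4 A × 456 s = 10670 C
n(e⁻) = Q/F = 10670/96500 = 0.1106 mol
Sn²⁺ + 2e⁻ → Sn, so n(Sn) = 0.1106 / 2 = 0.05530 mol
m = 0.05530 × 118.71 = 6.56 g

6.56 g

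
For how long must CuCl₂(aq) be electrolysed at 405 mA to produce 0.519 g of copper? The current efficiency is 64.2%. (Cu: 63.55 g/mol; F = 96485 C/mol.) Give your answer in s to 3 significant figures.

n(Cu) = 0.519 / 63.55 = 0.008167 mol
Cu²⁺ + 2e⁻ → Cu, so n(e⁻) = 2 × 0.008167 = 0.01633 mol
Q = 0.01633 × 96485 / 0.642 = 2454 C
t = Q / I = 2454 / 0.405 = 6059 s

6060 s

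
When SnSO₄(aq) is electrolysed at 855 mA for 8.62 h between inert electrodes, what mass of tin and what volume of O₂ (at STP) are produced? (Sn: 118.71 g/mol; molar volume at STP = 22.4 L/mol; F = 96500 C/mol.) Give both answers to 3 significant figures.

Q = 0.855 × 31032 = 26530 C; n(e⁻) = 26530 / 96500 = 0.2749 mol
Cathode: Sn²⁺ + 2e⁻ → Sn → n(Sn) = 0.2749/2 = 0.1375 mol → 16.3 g
Anode: 2H₂O → O₂ + 4H⁺ + 4e⁻ → n(O₂) = 0.2749/4 = 0.06873 mol → 1.54 L

16.3 g Sn; 1.54 L O₂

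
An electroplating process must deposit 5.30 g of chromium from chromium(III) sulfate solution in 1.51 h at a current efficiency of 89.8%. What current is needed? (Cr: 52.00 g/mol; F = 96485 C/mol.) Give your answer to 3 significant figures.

6.04 A

n(Cr) = 5.30 / 52.00 = 0.1019 mol
Cr³⁺ + 3e⁻ → Cr, so n(e⁻) = 3 × 0.1019 = 0.3057 mol
Q = 0.3057 × 96485 / 0.898 = 32850 C
I = Q / t = 32850 / 5436 s = 6.04 A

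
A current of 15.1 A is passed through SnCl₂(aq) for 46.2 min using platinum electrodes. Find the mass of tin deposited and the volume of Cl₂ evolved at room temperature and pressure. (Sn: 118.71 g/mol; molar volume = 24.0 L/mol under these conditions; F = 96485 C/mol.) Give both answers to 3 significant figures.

Q = 15.1 × 2772 = 41860 C; n(e⁻) = 41860 / 96485 = 0.4338 mol
Cathode: Sn²⁺ + 2e⁻ → Sn → n(Sn) = 0.4338/2 = 0.2169 mol → 25.7 g
Anode: 2Cl⁻ → Cl₂ + 2e⁻ → n(Cl₂) = 0.4338/2 = 0.2169 mol → 5.21 L

25.7 g Sn; 5.21 L Cl₂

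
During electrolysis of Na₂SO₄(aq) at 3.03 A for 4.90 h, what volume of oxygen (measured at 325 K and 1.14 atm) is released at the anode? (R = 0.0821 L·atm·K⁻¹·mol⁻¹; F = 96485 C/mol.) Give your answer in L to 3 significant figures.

Charge passed = 3.03 × 17640 = 53450 C
Moles of electrons = 53450 / 96485 = 0.5540 mol
2H₂O → O₂ + 4H⁺ + 4e⁻, so n(O₂) = 0.5540 / 4 = 0.1385 mol
V = nRT/P = 0.1385 × 0.0821 × 325 / 1.14 = 3.242 L

3.24 L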